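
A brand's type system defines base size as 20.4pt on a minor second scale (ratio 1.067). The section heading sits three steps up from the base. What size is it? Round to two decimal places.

20.4 × 1.067³ = 20.4 × 1.21477 ≈ 24.78

24.78pt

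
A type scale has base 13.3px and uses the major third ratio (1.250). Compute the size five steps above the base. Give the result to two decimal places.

40.59px

Every step multiplies by the scale ratio.
13.3 × 1.250⁵ = 13.3 × 3.05176 ≈ 40.59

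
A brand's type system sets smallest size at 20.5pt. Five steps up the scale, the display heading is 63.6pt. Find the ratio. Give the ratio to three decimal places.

r⁵ = 63.6 / 20.5, so r = (63.6/20.5)^(1/5).
r = 3.1024^(1/5) ≈ 1.2541

1.254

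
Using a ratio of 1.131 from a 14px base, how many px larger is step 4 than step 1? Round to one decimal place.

7.1px

Step 1: 14.0 × 1.131 = 15.834px
Step 4: 14.0 × 1.131⁴ = 22.908px
Difference: 22.908 − 15.834 = 7.074px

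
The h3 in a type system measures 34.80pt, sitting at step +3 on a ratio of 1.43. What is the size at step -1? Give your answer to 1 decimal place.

34.80 ÷ 1.43⁴ = 34.80 ÷ 4.18162 ≈ 8.322

8.3pt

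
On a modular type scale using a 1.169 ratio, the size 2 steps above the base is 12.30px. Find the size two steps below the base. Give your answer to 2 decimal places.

6.59px

12.30 ÷ 1.169⁴ = 12.30 ÷ 1.86749 ≈ 6.586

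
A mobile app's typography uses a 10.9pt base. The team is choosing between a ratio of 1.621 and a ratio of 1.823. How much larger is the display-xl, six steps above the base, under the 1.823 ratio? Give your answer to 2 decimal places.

202.33pt

At 1.621: 10.9 × 1.621⁶ = 197.7537pt
At 1.823: 10.9 × 1.823⁶ = 400.0797pt
Difference: 400.0797 − 197.7537 = 202.3260pt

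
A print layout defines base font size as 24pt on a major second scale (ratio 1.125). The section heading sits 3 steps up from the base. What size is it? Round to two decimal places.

34.17pt

A modular type scale is a geometric sequence: sizeₙ = base × rⁿ.
24.0 × 1.125³ = 24.0 × 1.42383 ≈ 34.17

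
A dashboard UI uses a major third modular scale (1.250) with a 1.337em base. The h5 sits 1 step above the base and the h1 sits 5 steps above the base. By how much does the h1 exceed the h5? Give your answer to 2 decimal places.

Step 1: 1.337 × 1.250 = 1.6712em
Step 5: 1.337 × 1.250⁵ = 4.0802em
Difference: 4.0802 − 1.6712 = 2.4090em

2.41em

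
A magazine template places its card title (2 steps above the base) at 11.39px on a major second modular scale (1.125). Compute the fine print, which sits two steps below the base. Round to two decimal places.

The gap is -2 − (2) = -4 steps, so the factor is 1.125^-4.
11.39 ÷ 1.125⁴ = 11.39 ÷ 1.60181 ≈ 7.111

7.11px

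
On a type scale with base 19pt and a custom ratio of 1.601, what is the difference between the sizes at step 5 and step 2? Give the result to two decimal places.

151.15pt

Step 2: 19.0 × 1.601² = 48.7008pt
Step 5: 19.0 × 1.601⁵ = 199.8528pt
Difference: 199.8528 − 48.7008 = 151.1520pt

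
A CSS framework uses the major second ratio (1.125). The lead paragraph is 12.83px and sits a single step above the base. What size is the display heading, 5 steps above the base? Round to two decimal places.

Moving from step +1 to step +5 is 4 steps up, so multiply by r⁴.
12.83 × 1.125⁴ = 12.83 × 1.60181 ≈ 20.551

20.55px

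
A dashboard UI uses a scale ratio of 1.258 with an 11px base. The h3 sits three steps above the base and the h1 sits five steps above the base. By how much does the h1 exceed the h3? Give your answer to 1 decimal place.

Step 3: 11.0 × 1.258³ = 21.900px
Step 5: 11.0 × 1.258⁵ = 34.657px
Difference: 34.657 − 21.900 = 12.757px

12.8px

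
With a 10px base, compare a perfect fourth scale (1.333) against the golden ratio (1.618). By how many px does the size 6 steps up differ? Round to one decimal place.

123.3px

Perfect fourth: 10.0 × 1.333⁶ = 56.102px
Golden ratio: 10.0 × 1.618⁶ = 179.420px
Difference: 179.420 − 56.102 = 123.318px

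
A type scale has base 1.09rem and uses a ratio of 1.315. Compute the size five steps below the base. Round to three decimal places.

0.277rem

Each step on a modular scale multiplies by the ratio, so the size n steps from the base is base × ratioⁿ.
1.09 ÷ 1.315⁵ = 1.09 ÷ 3.93214 ≈ 0.277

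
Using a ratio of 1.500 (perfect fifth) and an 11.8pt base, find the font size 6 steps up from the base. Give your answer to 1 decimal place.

134.4pt

Every step multiplies by the scale ratio.
11.8 × 1.500⁶ = 11.8 × 11.39062 ≈ 134.41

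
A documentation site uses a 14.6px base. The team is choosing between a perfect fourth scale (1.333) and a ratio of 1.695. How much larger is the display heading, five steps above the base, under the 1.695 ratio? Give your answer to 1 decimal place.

142.8px

Perfect fourth: 14.6 × 1.333⁵ = 61.447px
At 1.695: 14.6 × 1.695⁵ = 204.268px
Difference: 204.268 − 61.447 = 142.821px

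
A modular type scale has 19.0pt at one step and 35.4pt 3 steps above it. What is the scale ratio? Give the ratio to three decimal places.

The ratio satisfies 19.0 × r³ = 35.4, so r = (35.4 / 19.0)^(1/3).
r = 1.8632^(1/3) ≈ 1.2305

1.231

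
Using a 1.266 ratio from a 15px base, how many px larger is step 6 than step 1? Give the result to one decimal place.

42.8px

Step 1: 15.0 × 1.266 = 18.990px
Step 6: 15.0 × 1.266⁶ = 61.758px
Difference: 61.758 − 18.990 = 42.768px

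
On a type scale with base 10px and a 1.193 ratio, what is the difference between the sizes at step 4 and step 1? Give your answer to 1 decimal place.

8.3px

Step 1: 10.0 × 1.193 = 11.930px
Step 4: 10.0 × 1.193⁴ = 20.256px
Difference: 20.256 − 11.930 = 8.326px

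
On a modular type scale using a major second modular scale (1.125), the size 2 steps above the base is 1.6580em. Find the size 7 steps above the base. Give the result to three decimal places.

2.988em

The gap is 7 − (2) = 5 steps, so the factor is 1.125^5.
1.6580 × 1.125⁵ = 1.6580 × 1.80203 ≈ 2.988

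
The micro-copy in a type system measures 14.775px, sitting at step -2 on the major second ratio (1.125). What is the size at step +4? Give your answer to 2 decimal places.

29.95px

Moving from step -2 to step +4 is 6 steps up, so multiply by r⁶.
14.775 × 1.125⁶ = 14.775 × 2.02729 ≈ 29.953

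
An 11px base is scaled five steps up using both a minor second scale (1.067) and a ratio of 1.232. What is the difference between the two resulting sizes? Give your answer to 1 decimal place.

Minor second: 11.0 × 1.067⁵ = 15.213px
At 1.232: 11.0 × 1.232⁵ = 31.221px
Difference: 31.221 − 15.213 = 16.008px

16.0px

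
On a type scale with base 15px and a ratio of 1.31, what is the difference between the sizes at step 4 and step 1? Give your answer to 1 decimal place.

24.5px

Step 1: 15.0 × 1.31 = 19.650px
Step 4: 15.0 × 1.31⁴ = 44.175px
Difference: 44.175 − 19.650 = 24.525px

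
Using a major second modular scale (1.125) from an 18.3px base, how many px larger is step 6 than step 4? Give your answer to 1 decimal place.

7.8px

Step 4: 18.3 × 1.125⁴ = 29.313px
Step 6: 18.3 × 1.125⁶ = 37.099px
Difference: 37.099 − 29.313 = 7.786px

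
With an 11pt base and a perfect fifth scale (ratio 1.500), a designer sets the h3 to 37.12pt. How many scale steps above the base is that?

3

1.500ⁿ = 37.12 / 11 = 3.3745
n = ln(3.3745) / ln(1.500) = 1.2163 / 0.4055 ≈ 3.00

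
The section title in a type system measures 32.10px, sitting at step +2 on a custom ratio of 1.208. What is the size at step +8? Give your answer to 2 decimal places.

32.10 × 1.208⁶ = 32.10 × 3.10743 ≈ 99.749

99.75px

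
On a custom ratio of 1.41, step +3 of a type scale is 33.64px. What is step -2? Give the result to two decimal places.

The gap is -2 − (3) = -5 steps, so the factor is 1.41^-5.
33.64 ÷ 1.41⁵ = 33.64 ÷ 5.57308 ≈ 6.036

6.04px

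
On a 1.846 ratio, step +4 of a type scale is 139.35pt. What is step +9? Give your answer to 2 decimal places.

2987.21pt

139.35 × 1.846⁵ = 139.35 × 21.43673 ≈ 2987.208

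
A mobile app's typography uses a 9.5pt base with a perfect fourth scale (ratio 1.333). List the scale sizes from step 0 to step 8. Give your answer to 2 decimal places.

9.50pt, 12.66pt, 16.88pt, 22.50pt, 29.99pt, 39.98pt, 53.30pt, 71.05pt, 94.70pt

Step 0: 9.5pt
Step 1: 9.5 × 1.333 = 12.66
Step 2: 9.5 × 1.333² = 16.88
Step 3: 9.5 × 1.333³ = 22.50
Step 4: 9.5 × 1.333⁴ = 29.99
Step 5: 9.5 × 1.333⁵ = 39.98
Step 6: 9.5 × 1.333⁶ = 53.30
Step 7: 9.5 × 1.333⁷ = 71.05
Step 8: 9.5 × 1.333⁸ = 94.70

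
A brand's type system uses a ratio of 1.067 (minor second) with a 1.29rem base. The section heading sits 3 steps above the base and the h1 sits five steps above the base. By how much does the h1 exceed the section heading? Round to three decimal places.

0.217rem

Step 3: 1.29 × 1.067³ = 1.56705rem
Step 5: 1.29 × 1.067⁵ = 1.78407rem
Difference: 1.78407 − 1.56705 = 0.21702rem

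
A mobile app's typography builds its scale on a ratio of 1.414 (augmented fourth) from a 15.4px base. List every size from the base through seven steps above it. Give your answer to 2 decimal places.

15.40px, 21.78px, 30.79px, 43.54px, 61.56px, 87.05px, 123.09px, 174.05px

Step 0: 15.4px
Step 1: 15.4 × 1.414 = 21.78
Step 2: 15.4 × 1.414² = 30.79
Step 3: 15.4 × 1.414³ = 43.54
Step 4: 15.4 × 1.414⁴ = 61.56
Step 5: 15.4 × 1.414⁵ = 87.05
Step 6: 15.4 × 1.414⁶ = 123.09
Step 7: 15.4 × 1.414⁷ = 174.05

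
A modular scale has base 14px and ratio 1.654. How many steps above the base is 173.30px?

5

1.654ⁿ = 173.30 / 14 = 12.3786
n = ln(12.3786) / ln(1.654) = 2.5160 / 0.5032 ≈ 5.00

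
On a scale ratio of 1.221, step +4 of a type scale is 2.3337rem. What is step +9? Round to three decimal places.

Moving from step +4 to step +9 is 5 steps up, so multiply by r⁵.
2.3337 × 1.221⁵ = 2.3337 × 2.71380 ≈ 6.333

6.333rem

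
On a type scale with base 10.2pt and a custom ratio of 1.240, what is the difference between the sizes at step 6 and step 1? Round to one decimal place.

Step 1: 10.2 × 1.240 = 12.648pt
Step 6: 10.2 × 1.240⁶ = 37.079pt
Difference: 37.079 − 12.648 = 24.431pt

24.4pt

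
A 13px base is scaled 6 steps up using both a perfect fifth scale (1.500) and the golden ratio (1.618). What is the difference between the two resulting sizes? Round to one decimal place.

Perfect fifth: 13.0 × 1.500⁶ = 148.078px
Golden ratio: 13.0 × 1.618⁶ = 233.246px
Difference: 233.246 − 148.078 = 85.168px

85.2px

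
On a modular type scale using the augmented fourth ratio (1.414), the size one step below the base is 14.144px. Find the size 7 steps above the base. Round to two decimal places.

14.144 × 1.414⁸ = 14.144 × 15.98068 ≈ 226.031

226.03px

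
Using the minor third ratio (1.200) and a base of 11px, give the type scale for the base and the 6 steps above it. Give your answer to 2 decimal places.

11.00px, 13.20px, 15.84px, 19.01px, 22.81px, 27.37px, 32.85px

Step 0: 11px
Step 1: 11.0 × 1.200 = 13.20
Step 2: 11.0 × 1.200² = 15.84
Step 3: 11.0 × 1.200³ = 19.01
Step 4: 11.0 × 1.200⁴ = 22.81
Step 5: 11.0 × 1.200⁵ = 27.37
Step 6: 11.0 × 1.200⁶ = 32.85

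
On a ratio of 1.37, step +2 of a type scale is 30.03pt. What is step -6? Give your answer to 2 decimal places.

Moving from step +2 to step -6 is 8 steps down, so divide by r⁸.
30.03 ÷ 1.37⁸ = 30.03 ÷ 12.40979 ≈ 2.420

2.42pt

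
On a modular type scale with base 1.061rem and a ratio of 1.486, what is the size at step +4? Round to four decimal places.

Each step on a modular scale multiplies by the ratio, so the size n steps from the base is base × ratioⁿ.
1.061 × 1.486⁴ = 1.061 × 4.87613 ≈ 5.1736

5.1736rem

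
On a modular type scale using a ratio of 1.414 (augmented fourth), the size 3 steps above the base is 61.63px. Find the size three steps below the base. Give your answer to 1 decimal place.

7.7px

The gap is -3 − (3) = -6 steps, so the factor is 1.414^-6.
61.63 ÷ 1.414⁶ = 61.63 ÷ 7.99275 ≈ 7.711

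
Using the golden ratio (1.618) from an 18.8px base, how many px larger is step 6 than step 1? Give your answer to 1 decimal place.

306.9px

Step 1: 18.8 × 1.618 = 30.418px
Step 6: 18.8 × 1.618⁶ = 337.310px
Difference: 337.310 − 30.418 = 306.892px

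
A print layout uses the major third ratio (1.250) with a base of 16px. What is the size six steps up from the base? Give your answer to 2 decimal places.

61.04px

A modular type scale is a geometric sequence: sizeₙ = base × rⁿ.
16.0 × 1.250⁶ = 16.0 × 3.81470 ≈ 61.04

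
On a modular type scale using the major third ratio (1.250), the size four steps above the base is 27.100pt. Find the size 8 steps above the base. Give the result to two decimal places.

66.16pt

27.100 × 1.250⁴ = 27.100 × 2.44141 ≈ 66.162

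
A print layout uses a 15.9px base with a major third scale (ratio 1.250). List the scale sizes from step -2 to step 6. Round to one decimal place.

10.2px, 12.7px, 15.9px, 19.9px, 24.8px, 31.1px, 38.8px, 48.5px, 60.7px

Step -2: 15.9 ÷ 1.250² = 10.2
Step -1: 15.9 ÷ 1.250 = 12.7
Step 0: 15.9px
Step 1: 15.9 × 1.250 = 19.9
Step 2: 15.9 × 1.250² = 24.8
Step 3: 15.9 × 1.250³ = 31.1
Step 4: 15.9 × 1.250⁴ = 38.8
Step 5: 15.9 × 1.250⁵ = 48.5
Step 6: 15.9 × 1.250⁶ = 60.7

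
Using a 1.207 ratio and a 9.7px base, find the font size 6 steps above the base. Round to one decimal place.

30.0px

A modular type scale is a geometric sequence: sizeₙ = base × rⁿ.
9.7 × 1.207⁶ = 9.7 × 3.09203 ≈ 29.99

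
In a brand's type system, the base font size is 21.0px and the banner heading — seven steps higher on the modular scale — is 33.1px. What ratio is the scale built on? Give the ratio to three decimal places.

The ratio satisfies 21.0 × r⁷ = 33.1, so r = (33.1 / 21.0)^(1/7).
r = 1.5762^(1/7) ≈ 1.0672

1.067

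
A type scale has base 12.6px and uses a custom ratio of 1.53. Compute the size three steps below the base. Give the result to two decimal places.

12.6 ÷ 1.53³ = 12.6 ÷ 3.58158 ≈ 3.52

3.52px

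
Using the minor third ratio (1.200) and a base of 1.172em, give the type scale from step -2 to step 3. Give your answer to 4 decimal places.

0.8139em, 0.9767em, 1.1720em, 1.4064em, 1.6877em, 2.0252em

Step -2: 1.172 ÷ 1.200² = 0.8139
Step -1: 1.172 ÷ 1.200 = 0.9767
Step 0: 1.172em
Step 1: 1.172 × 1.200 = 1.4064
Step 2: 1.172 × 1.200² = 1.6877
Step 3: 1.172 × 1.200³ = 2.0252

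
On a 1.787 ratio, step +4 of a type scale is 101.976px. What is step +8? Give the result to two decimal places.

Moving from step +4 to step +8 is 4 steps up, so multiply by r⁴.
101.976 × 1.787⁴ = 101.976 × 10.19761 ≈ 1039.911

1039.91px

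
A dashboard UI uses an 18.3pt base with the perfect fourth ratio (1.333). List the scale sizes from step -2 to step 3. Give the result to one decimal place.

10.3pt, 13.7pt, 18.3pt, 24.4pt, 32.5pt, 43.3pt

Step -2: 18.3 ÷ 1.333² = 10.3
Step -1: 18.3 ÷ 1.333 = 13.7
Step 0: 18.3pt
Step 1: 18.3 × 1.333 = 24.4
Step 2: 18.3 × 1.333² = 32.5
Step 3: 18.3 × 1.333³ = 43.3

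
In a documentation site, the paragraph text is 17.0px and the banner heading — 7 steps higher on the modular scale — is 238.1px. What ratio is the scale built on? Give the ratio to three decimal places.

The ratio satisfies 17.0 × r⁷ = 238.1, so r = (238.1 / 17.0)^(1/7).
r = 14.0059^(1/7) ≈ 1.4580

1.458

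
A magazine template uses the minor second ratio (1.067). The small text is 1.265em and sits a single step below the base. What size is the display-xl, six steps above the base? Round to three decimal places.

1.992em

1.265 × 1.067⁷ = 1.265 × 1.57453 ≈ 1.992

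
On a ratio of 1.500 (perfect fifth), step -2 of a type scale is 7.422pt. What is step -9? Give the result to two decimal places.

7.422 ÷ 1.500⁷ = 7.422 ÷ 17.08594 ≈ 0.434

0.43pt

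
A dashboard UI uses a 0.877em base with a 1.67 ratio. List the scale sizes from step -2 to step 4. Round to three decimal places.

0.314em, 0.525em, 0.877em, 1.465em, 2.446em, 4.085em, 6.821em

Step -2: 0.877 ÷ 1.67² = 0.314
Step -1: 0.877 ÷ 1.67 = 0.525
Step 0: 0.877em
Step 1: 0.877 × 1.67 = 1.465
Step 2: 0.877 × 1.67² = 2.446
Step 3: 0.877 × 1.67³ = 4.085
Step 4: 0.877 × 1.67⁴ = 6.821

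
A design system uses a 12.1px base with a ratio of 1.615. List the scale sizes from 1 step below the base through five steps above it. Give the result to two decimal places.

Step -1: 12.1 ÷ 1.615 = 7.49
Step 0: 12.1px
Step 1: 12.1 × 1.615 = 19.54
Step 2: 12.1 × 1.615² = 31.56
Step 3: 12.1 × 1.615³ = 50.97
Step 4: 12.1 × 1.615⁴ = 82.31
Step 5: 12.1 × 1.615⁵ = 132.94

7.49px, 12.10px, 19.54px, 31.56px, 50.97px, 82.31px, 132.94px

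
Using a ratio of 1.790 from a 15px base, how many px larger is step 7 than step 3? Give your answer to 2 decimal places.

Step 3: 15.0 × 1.790³ = 86.0301px
Step 7: 15.0 × 1.790⁷ = 883.2069px
Difference: 883.2069 − 86.0301 = 797.1768px

797.18px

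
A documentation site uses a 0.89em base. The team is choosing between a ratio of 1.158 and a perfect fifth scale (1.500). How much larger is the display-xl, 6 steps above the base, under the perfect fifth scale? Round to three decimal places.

7.992em

At 1.158: 0.89 × 1.158⁶ = 2.14606em
Perfect fifth: 0.89 × 1.500⁶ = 10.13766em
Difference: 10.13766 − 2.14606 = 7.99160em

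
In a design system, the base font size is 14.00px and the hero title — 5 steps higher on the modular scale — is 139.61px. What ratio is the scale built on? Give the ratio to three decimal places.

1.584

r⁵ = 139.61 / 14.00, so r = (139.61/14.00)^(1/5).
r = 9.9721^(1/5) ≈ 1.5840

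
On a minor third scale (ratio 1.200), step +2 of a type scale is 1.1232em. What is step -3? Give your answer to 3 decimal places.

0.451em

1.1232 ÷ 1.200⁵ = 1.1232 ÷ 2.48832 ≈ 0.451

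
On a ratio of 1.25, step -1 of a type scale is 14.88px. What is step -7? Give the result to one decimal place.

Moving from step -1 to step -7 is 6 steps down, so divide by r⁶.
14.88 ÷ 1.25⁶ = 14.88 ÷ 3.81470 ≈ 3.901

3.9px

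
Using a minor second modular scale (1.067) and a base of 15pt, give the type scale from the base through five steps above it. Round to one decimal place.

Step 0: 15pt
Step 1: 15.0 × 1.067 = 16.0
Step 2: 15.0 × 1.067² = 17.1
Step 3: 15.0 × 1.067³ = 18.2
Step 4: 15.0 × 1.067⁴ = 19.4
Step 5: 15.0 × 1.067⁵ = 20.7

15.0pt, 16.0pt, 17.1pt, 18.2pt, 19.4pt, 20.7pt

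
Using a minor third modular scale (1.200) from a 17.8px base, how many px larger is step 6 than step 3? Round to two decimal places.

Step 3: 17.8 × 1.200³ = 30.7584px
Step 6: 17.8 × 1.200⁶ = 53.1505px
Difference: 53.1505 − 30.7584 = 22.3921px

22.39px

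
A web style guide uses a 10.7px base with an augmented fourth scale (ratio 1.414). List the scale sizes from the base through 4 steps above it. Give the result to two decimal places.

10.70px, 15.13px, 21.39px, 30.25px, 42.77px

Step 0: 10.7px
Step 1: 10.7 × 1.414 = 15.13
Step 2: 10.7 × 1.414² = 21.39
Step 3: 10.7 × 1.414³ = 30.25
Step 4: 10.7 × 1.414⁴ = 42.77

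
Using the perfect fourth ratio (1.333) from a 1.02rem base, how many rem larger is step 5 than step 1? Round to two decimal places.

Step 1: 1.02 × 1.333 = 1.3597rem
Step 5: 1.02 × 1.333⁵ = 4.2929rem
Difference: 4.2929 − 1.3597 = 2.9332rem

2.93rem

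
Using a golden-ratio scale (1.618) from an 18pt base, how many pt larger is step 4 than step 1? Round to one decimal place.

Step 1: 18.0 × 1.618 = 29.124pt
Step 4: 18.0 × 1.618⁴ = 123.363pt
Difference: 123.363 − 29.124 = 94.239pt

94.2pt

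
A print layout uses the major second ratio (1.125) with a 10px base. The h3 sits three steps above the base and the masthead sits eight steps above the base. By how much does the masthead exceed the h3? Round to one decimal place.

11.4px

Step 3: 10.0 × 1.125³ = 14.238px
Step 8: 10.0 × 1.125⁸ = 25.658px
Difference: 25.658 − 14.238 = 11.420px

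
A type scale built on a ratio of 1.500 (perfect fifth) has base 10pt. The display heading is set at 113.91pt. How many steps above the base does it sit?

6

1.500ⁿ = 113.91 / 10 = 11.3910
n = ln(11.3910) / ln(1.500) = 2.4328 / 0.4055 ≈ 6.00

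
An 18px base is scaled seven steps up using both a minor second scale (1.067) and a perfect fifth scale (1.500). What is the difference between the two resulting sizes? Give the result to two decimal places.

Minor second: 18.0 × 1.067⁷ = 28.3415px
Perfect fifth: 18.0 × 1.500⁷ = 307.5469px
Difference: 307.5469 − 28.3415 = 279.2054px

279.21px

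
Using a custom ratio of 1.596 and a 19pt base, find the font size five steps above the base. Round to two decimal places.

19.0 × 1.596⁵ = 19.0 × 10.35534 ≈ 196.75

196.75pt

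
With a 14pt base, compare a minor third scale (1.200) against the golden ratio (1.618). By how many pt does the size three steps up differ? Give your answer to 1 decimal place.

35.1pt

Minor third: 14.0 × 1.200³ = 24.192pt
Golden ratio: 14.0 × 1.618³ = 59.301pt
Difference: 59.301 − 24.192 = 35.109pt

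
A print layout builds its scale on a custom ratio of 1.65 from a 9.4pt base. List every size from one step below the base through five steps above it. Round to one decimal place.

5.7pt, 9.4pt, 15.5pt, 25.6pt, 42.2pt, 69.7pt, 115.0pt

Step -1: 9.4 ÷ 1.65 = 5.7
Step 0: 9.4pt
Step 1: 9.4 × 1.65 = 15.5
Step 2: 9.4 × 1.65² = 25.6
Step 3: 9.4 × 1.65³ = 42.2
Step 4: 9.4 × 1.65⁴ = 69.7
Step 5: 9.4 × 1.65⁵ = 115.0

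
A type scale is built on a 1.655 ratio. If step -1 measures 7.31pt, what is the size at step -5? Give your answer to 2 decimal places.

0.97pt

7.31 ÷ 1.655⁴ = 7.31 ÷ 7.50226 ≈ 0.974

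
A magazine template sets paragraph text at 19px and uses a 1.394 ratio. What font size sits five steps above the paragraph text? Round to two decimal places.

19.0 × 1.394⁵ = 19.0 × 5.26398 ≈ 100.02

100.02px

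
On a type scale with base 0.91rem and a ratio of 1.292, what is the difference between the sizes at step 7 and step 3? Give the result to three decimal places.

3.506rem

Step 3: 0.91 × 1.292³ = 1.96259rem
Step 7: 0.91 × 1.292⁷ = 5.46864rem
Difference: 5.46864 − 1.96259 = 3.50605rem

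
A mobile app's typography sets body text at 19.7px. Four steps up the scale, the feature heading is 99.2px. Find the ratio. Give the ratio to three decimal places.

The ratio satisfies 19.7 × r⁴ = 99.2, so r = (99.2 / 19.7)^(1/4).
r = 5.0355^(1/4) ≈ 1.4980

1.498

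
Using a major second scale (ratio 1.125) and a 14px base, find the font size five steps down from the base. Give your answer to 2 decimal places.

7.77px

14.0 ÷ 1.125⁵ = 14.0 ÷ 1.80203 ≈ 7.77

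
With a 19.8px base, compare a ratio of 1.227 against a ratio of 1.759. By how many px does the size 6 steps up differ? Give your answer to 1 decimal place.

518.9px

At 1.227: 19.8 × 1.227⁶ = 67.567px
At 1.759: 19.8 × 1.759⁶ = 586.489px
Difference: 586.489 − 67.567 = 518.922px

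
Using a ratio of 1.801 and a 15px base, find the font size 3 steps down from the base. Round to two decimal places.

2.57px

15.0 ÷ 1.801³ = 15.0 ÷ 5.84173 ≈ 2.57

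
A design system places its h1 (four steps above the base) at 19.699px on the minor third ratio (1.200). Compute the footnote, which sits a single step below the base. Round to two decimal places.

The gap is -1 − (4) = -5 steps, so the factor is 1.200^-5.
19.699 ÷ 1.200⁵ = 19.699 ÷ 2.48832 ≈ 7.917

7.92px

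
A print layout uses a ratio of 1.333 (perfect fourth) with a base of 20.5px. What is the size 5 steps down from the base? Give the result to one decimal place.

20.5 ÷ 1.333⁵ = 20.5 ÷ 4.20873 ≈ 4.87

4.9px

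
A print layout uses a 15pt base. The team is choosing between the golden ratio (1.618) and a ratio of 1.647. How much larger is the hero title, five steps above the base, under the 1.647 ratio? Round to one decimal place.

15.5pt

Golden ratio: 15.0 × 1.618⁵ = 166.335pt
At 1.647: 15.0 × 1.647⁵ = 181.786pt
Difference: 181.786 − 166.335 = 15.451pt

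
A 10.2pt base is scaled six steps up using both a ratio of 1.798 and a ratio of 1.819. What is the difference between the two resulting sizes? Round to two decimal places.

24.87pt

At 1.798: 10.2 × 1.798⁶ = 344.6183pt
At 1.819: 10.2 × 1.819⁶ = 369.4846pt
Difference: 369.4846 − 344.6183 = 24.8663pt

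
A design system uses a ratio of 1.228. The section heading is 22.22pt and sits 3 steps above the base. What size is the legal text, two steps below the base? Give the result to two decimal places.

7.96pt

22.22 ÷ 1.228⁵ = 22.22 ÷ 2.79249 ≈ 7.957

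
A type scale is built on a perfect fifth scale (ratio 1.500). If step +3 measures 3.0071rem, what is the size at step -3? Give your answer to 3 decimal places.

3.0071 ÷ 1.500⁶ = 3.0071 ÷ 11.39062 ≈ 0.264

0.264rem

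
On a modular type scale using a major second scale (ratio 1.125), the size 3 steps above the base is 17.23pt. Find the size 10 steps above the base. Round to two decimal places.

39.30pt

17.23 × 1.125⁷ = 17.23 × 2.28070 ≈ 39.296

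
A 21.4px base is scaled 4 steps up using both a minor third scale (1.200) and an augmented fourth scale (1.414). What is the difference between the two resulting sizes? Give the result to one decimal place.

Minor third: 21.4 × 1.200⁴ = 44.375px
Augmented fourth: 21.4 × 1.414⁴ = 85.548px
Difference: 85.548 − 44.375 = 41.173px

41.2px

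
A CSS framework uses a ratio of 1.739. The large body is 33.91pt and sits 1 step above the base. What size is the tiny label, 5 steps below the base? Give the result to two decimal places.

33.91 ÷ 1.739⁶ = 33.91 ÷ 27.65652 ≈ 1.226

1.23pt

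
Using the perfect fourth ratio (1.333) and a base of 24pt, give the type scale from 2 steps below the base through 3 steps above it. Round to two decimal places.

13.51pt, 18.00pt, 24.00pt, 31.99pt, 42.65pt, 56.85pt

Step -2: 24.0 ÷ 1.333² = 13.51
Step -1: 24.0 ÷ 1.333 = 18.00
Step 0: 24pt
Step 1: 24.0 × 1.333 = 31.99
Step 2: 24.0 × 1.333² = 42.65
Step 3: 24.0 × 1.333³ = 56.85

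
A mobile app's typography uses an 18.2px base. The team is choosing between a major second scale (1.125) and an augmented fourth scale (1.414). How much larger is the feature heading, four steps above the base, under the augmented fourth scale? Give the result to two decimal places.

43.60px

Major second: 18.2 × 1.125⁴ = 29.1529px
Augmented fourth: 18.2 × 1.414⁴ = 72.7560px
Difference: 72.7560 − 29.1529 = 43.6031px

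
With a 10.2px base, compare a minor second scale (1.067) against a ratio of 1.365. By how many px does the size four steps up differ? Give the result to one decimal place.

Minor second: 10.2 × 1.067⁴ = 13.221px
At 1.365: 10.2 × 1.365⁴ = 35.410px
Difference: 35.410 − 13.221 = 22.189px

22.2px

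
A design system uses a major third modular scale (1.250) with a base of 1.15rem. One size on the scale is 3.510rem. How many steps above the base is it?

5

1.250ⁿ = 3.510 / 1.15 = 3.0522
n = ln(3.0522) / ln(1.250) = 1.1159 / 0.2231 ≈ 5.00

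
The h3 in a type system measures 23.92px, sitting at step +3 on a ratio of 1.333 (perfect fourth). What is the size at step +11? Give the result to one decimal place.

Moving from step +3 to step +11 is 8 steps up, so multiply by r⁸.
23.92 × 1.333⁸ = 23.92 × 9.96876 ≈ 238.453

238.5px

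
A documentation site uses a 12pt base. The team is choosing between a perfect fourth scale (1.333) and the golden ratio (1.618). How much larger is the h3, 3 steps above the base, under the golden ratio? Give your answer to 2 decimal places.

Perfect fourth: 12.0 × 1.333³ = 28.4231pt
Golden ratio: 12.0 × 1.618³ = 50.8296pt
Difference: 50.8296 − 28.4231 = 22.4065pt

22.41pt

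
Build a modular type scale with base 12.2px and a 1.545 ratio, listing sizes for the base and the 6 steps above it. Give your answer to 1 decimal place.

12.2px, 18.8px, 29.1px, 45.0px, 69.5px, 107.4px, 165.9px

Step 0: 12.2px
Step 1: 12.2 × 1.545 = 18.8
Step 2: 12.2 × 1.545² = 29.1
Step 3: 12.2 × 1.545³ = 45.0
Step 4: 12.2 × 1.545⁴ = 69.5
Step 5: 12.2 × 1.545⁵ = 107.4
Step 6: 12.2 × 1.545⁶ = 165.9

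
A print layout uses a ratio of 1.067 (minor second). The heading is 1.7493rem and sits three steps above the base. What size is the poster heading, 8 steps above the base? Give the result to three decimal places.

1.7493 × 1.067⁵ = 1.7493 × 1.38300 ≈ 2.419

2.419rem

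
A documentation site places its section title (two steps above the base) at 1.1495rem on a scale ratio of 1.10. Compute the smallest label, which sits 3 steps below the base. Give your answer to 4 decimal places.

The gap is -3 − (2) = -5 steps, so the factor is 1.10^-5.
1.1495 ÷ 1.10⁵ = 1.1495 ÷ 1.61051 ≈ 0.7137

0.7137rem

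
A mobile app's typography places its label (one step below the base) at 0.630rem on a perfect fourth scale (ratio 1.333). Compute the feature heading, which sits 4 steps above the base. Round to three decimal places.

The gap is 4 − (-1) = 5 steps, so the factor is 1.333^5.
0.630 × 1.333⁵ = 0.630 × 4.20873 ≈ 2.651

2.651rem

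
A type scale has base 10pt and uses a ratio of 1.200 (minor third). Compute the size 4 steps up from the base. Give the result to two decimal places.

20.74pt

A modular type scale is a geometric sequence: sizeₙ = base × rⁿ.
10.0 × 1.200⁴ = 10.0 × 2.07360 ≈ 20.74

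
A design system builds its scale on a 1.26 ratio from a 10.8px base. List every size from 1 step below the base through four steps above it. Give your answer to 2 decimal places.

8.57px, 10.80px, 13.61px, 17.15px, 21.60px, 27.22px

Step -1: 10.8 ÷ 1.26 = 8.57
Step 0: 10.8px
Step 1: 10.8 × 1.26 = 13.61
Step 2: 10.8 × 1.26² = 17.15
Step 3: 10.8 × 1.26³ = 21.60
Step 4: 10.8 × 1.26⁴ = 27.22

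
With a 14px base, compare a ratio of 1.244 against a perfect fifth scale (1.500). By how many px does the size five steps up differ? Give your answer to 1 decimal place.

At 1.244: 14.0 × 1.244⁵ = 41.709px
Perfect fifth: 14.0 × 1.500⁵ = 106.312px
Difference: 106.312 − 41.709 = 64.603px

64.6px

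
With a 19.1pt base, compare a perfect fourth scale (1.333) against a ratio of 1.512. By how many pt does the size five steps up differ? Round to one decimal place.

Perfect fourth: 19.1 × 1.333⁵ = 80.387pt
At 1.512: 19.1 × 1.512⁵ = 150.936pt
Difference: 150.936 − 80.387 = 70.549pt

70.5pt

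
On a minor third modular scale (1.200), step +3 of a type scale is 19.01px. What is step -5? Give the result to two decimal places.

19.01 ÷ 1.200⁸ = 19.01 ÷ 4.29982 ≈ 4.421

4.42px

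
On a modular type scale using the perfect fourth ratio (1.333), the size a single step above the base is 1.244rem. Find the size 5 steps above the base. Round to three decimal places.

The gap is 5 − (1) = 4 steps, so the factor is 1.333^4.
1.244 × 1.333⁴ = 1.244 × 3.15733 ≈ 3.928

3.928rem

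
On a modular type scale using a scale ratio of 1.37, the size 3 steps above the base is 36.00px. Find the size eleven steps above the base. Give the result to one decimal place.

The gap is 11 − (3) = 8 steps, so the factor is 1.37^8.
36.00 × 1.37⁸ = 36.00 × 12.40979 ≈ 446.753

446.8px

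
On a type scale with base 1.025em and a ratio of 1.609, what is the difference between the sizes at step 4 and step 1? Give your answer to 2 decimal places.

5.22em

Step 1: 1.025 × 1.609 = 1.6492em
Step 4: 1.025 × 1.609⁴ = 6.8699em
Difference: 6.8699 − 1.6492 = 5.2207em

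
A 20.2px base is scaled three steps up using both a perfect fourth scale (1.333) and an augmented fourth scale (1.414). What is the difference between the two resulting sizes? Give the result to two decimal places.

Perfect fourth: 20.2 × 1.333³ = 47.8456px
Augmented fourth: 20.2 × 1.414³ = 57.1083px
Difference: 57.1083 − 47.8456 = 9.2627px

9.26px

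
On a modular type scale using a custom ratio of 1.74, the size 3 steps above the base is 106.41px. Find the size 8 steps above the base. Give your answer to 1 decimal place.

1697.2px

106.41 × 1.74⁵ = 106.41 × 15.94947 ≈ 1697.183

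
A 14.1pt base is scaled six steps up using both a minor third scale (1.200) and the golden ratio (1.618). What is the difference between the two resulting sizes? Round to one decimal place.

Minor third: 14.1 × 1.200⁶ = 42.102pt
Golden ratio: 14.1 × 1.618⁶ = 252.982pt
Difference: 252.982 − 42.102 = 210.880pt

210.9pt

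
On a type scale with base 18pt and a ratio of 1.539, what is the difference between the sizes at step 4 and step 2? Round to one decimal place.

58.3pt

Step 2: 18.0 × 1.539² = 42.633pt
Step 4: 18.0 × 1.539⁴ = 100.978pt
Difference: 100.978 − 42.633 = 58.345pt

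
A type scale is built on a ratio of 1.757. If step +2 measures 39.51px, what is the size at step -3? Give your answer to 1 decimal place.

39.51 ÷ 1.757⁵ = 39.51 ÷ 16.74398 ≈ 2.360

2.4px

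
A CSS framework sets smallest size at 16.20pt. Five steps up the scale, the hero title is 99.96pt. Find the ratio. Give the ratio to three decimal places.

The ratio satisfies 16.20 × r⁵ = 99.96, so r = (99.96 / 16.20)^(1/5).
r = 6.1704^(1/5) ≈ 1.4390

1.439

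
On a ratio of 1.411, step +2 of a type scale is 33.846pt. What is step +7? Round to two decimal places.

189.30pt

The gap is 7 − (2) = 5 steps, so the factor is 1.411^5.
33.846 × 1.411⁵ = 33.846 × 5.59287 ≈ 189.296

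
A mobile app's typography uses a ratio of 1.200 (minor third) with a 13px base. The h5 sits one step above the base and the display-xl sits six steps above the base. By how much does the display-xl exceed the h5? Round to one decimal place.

Step 1: 13.0 × 1.200 = 15.600px
Step 6: 13.0 × 1.200⁶ = 38.818px
Difference: 38.818 − 15.600 = 23.218px

23.2px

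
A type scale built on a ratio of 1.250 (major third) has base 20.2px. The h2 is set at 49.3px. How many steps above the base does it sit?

4

1.250ⁿ = 49.3 / 20.2 = 2.4406
n = ln(2.4406) / ln(1.250) = 0.8922 / 0.2231 ≈ 4.00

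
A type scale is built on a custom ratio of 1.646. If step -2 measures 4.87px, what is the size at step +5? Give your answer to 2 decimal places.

159.42px

Moving from step -2 to step +5 is 7 steps up, so multiply by r⁷.
4.87 × 1.646⁷ = 4.87 × 32.73473 ≈ 159.418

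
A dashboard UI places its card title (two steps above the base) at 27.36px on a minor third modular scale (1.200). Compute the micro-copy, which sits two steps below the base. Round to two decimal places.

13.19px

The gap is -2 − (2) = -4 steps, so the factor is 1.200^-4.
27.36 ÷ 1.200⁴ = 27.36 ÷ 2.07360 ≈ 13.194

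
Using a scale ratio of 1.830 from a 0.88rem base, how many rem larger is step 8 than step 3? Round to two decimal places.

105.29rem

Step 3: 0.88 × 1.830³ = 5.3931rem
Step 8: 0.88 × 1.830⁸ = 110.6857rem
Difference: 110.6857 − 5.3931 = 105.2926rem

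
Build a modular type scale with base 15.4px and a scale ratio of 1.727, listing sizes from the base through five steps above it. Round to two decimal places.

15.40px, 26.60px, 45.93px, 79.32px, 136.99px, 236.58px

Step 0: 15.4px
Step 1: 15.4 × 1.727 = 26.60
Step 2: 15.4 × 1.727² = 45.93
Step 3: 15.4 × 1.727³ = 79.32
Step 4: 15.4 × 1.727⁴ = 136.99
Step 5: 15.4 × 1.727⁵ = 236.58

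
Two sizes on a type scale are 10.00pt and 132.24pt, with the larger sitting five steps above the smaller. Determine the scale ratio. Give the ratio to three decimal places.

1.676

r⁵ = 132.24 / 10.00, so r = (132.24/10.00)^(1/5).
r = 13.2240^(1/5) ≈ 1.6760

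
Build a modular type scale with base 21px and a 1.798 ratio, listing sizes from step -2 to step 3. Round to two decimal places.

Step -2: 21.0 ÷ 1.798² = 6.50
Step -1: 21.0 ÷ 1.798 = 11.68
Step 0: 21px
Step 1: 21.0 × 1.798 = 37.76
Step 2: 21.0 × 1.798² = 67.89
Step 3: 21.0 × 1.798³ = 122.06

6.50px, 11.68px, 21.00px, 37.76px, 67.89px, 122.06px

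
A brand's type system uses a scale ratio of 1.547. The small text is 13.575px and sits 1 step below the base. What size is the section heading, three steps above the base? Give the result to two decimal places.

77.75px

Moving from step -1 to step +3 is 4 steps up, so multiply by r⁴.
13.575 × 1.547⁴ = 13.575 × 5.72745 ≈ 77.750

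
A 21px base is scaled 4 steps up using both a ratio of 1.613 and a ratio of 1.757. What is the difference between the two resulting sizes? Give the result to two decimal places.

At 1.613: 21.0 × 1.613⁴ = 142.1532px
At 1.757: 21.0 × 1.757⁴ = 200.1273px
Difference: 200.1273 − 142.1532 = 57.9741px

57.97px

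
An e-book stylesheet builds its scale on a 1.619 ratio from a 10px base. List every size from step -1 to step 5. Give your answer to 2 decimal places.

6.18px, 10.00px, 16.19px, 26.21px, 42.44px, 68.70px, 111.23px

Step -1: 10.0 ÷ 1.619 = 6.18
Step 0: 10px
Step 1: 10.0 × 1.619 = 16.19
Step 2: 10.0 × 1.619² = 26.21
Step 3: 10.0 × 1.619³ = 42.44
Step 4: 10.0 × 1.619⁴ = 68.70
Step 5: 10.0 × 1.619⁵ = 111.23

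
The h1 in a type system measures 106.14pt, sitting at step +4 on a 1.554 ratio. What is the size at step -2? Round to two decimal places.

7.54pt

The gap is -2 − (4) = -6 steps, so the factor is 1.554^-6.
106.14 ÷ 1.554⁶ = 106.14 ÷ 14.08335 ≈ 7.537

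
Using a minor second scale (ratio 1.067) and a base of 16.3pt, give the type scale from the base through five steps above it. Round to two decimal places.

Step 0: 16.3pt
Step 1: 16.3 × 1.067 = 17.39
Step 2: 16.3 × 1.067² = 18.56
Step 3: 16.3 × 1.067³ = 19.80
Step 4: 16.3 × 1.067⁴ = 21.13
Step 5: 16.3 × 1.067⁵ = 22.54

16.30pt, 17.39pt, 18.56pt, 19.80pt, 21.13pt, 22.54pt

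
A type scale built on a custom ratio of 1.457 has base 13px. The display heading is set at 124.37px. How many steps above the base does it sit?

6

1.457ⁿ = 124.37 / 13 = 9.5669
n = ln(9.5669) / ln(1.457) = 2.2583 / 0.3764 ≈ 6.00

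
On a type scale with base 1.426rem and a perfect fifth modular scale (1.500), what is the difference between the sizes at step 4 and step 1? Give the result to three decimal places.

Step 1: 1.426 × 1.500 = 2.13900rem
Step 4: 1.426 × 1.500⁴ = 7.21913rem
Difference: 7.21913 − 2.13900 = 5.08013rem

5.080rem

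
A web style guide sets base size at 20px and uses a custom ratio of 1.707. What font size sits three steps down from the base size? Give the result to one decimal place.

4.0px

A modular type scale is a geometric sequence: sizeₙ = base × rⁿ.
20.0 ÷ 1.707³ = 20.0 ÷ 4.97394 ≈ 4.02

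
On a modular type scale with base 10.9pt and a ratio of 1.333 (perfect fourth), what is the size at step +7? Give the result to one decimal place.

10.9 × 1.333⁷ = 10.9 × 7.47844 ≈ 81.52

81.5pt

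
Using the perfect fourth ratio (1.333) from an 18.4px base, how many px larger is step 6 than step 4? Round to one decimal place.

Step 4: 18.4 × 1.333⁴ = 58.095px
Step 6: 18.4 × 1.333⁶ = 103.228px
Difference: 103.228 − 58.095 = 45.133px

45.1px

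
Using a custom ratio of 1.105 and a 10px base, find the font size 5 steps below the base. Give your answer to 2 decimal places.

10.0 ÷ 1.105⁵ = 10.0 ÷ 1.64745 ≈ 6.07

6.07px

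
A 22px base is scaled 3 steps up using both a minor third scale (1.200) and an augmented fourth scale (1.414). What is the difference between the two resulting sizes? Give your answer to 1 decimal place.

Minor third: 22.0 × 1.200³ = 38.016px
Augmented fourth: 22.0 × 1.414³ = 62.197px
Difference: 62.197 − 38.016 = 24.181px

24.2px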